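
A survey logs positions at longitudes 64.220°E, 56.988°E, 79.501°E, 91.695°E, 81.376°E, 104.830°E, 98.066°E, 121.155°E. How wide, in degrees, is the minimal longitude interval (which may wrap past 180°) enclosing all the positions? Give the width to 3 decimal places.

Sort the longitudes: +56.988°, +64.220°, +79.501°, +81.376°, +91.695°, +98.066°, +104.830°, +121.155°.
Eastward gaps between consecutive values (wrapping around): 7.232°, 15.281°, 1.875°, 10.319°, 6.371°, 6.764°, 16.325°, 295.833°.
Largest gap = 295.833° ⇒ minimal covering band is its complement: 360° − 295.833° = 64.167°.
Band runs from +56.988° eastward to +121.155°.

64.167°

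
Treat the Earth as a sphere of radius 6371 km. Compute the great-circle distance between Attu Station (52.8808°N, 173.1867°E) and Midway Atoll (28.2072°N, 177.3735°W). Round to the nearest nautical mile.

Δλ = -177.3735 − 173.1867 = -350.5602°; wrapped into (−180°, 180°]: 9.4398°.
Δφ = 28.2072 − 52.8808 = -24.6736°.
a = sin²(Δφ/2) + cos φ₁ · cos φ₂ · sin²(Δλ/2) = 0.049250.
c = 2·atan2(√a, √(1−a)) = 0.44758 rad → d = 6371·c ≈ 2851.50 km ≈ 1539.69 nmi.

1540 nmi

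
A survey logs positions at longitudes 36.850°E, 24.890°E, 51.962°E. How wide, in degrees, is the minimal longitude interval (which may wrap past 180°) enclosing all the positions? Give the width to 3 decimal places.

27.072°

Sort the longitudes: +24.890°, +36.850°, +51.962°.
Eastward gaps between consecutive values (wrapping around): 11.960°, 15.112°, 332.928°.
Largest gap = 332.928° ⇒ minimal covering band is its complement: 360° − 332.928° = 27.072°.
Band runs from +24.890° eastward to +51.962°.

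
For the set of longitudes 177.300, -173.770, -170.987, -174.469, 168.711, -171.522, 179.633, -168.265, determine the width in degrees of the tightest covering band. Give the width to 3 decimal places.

23.024°

Sort the longitudes: -174.469°, -173.770°, -171.522°, -170.987°, -168.265°, +168.711°, +177.300°, +179.633°.
Eastward gaps between consecutive values (wrapping around): 0.699°, 2.248°, 0.535°, 2.722°, 336.976°, 8.589°, 2.333°, 5.898°.
Largest gap = 336.976° ⇒ minimal covering band is its complement: 360° − 336.976° = 23.024°.
Band runs from +168.711° eastward to -168.265°, crossing the antimeridian.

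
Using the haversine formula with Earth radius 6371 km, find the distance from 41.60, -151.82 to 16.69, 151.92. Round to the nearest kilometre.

Δλ = 151.92 − -151.82 = 303.74°; wrapped into (−180°, 180°]: -56.26°.
Δφ = 16.69 − 41.60 = -24.91°.
a = sin²(Δφ/2) + cos φ₁ · cos φ₂ · sin²(Δλ/2) = 0.205738.
c = 2·atan2(√a, √(1−a)) = 0.94156 rad → d = 6371·c ≈ 5998.71 km.

5999 km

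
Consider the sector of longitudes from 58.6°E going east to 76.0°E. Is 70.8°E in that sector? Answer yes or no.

Yes

Band width going east from +58.6° to +76.0°: ((76.0 − 58.6) mod 360) = 17.4°.
Offset of +70.8° east of the west edge: ((70.8 − 58.6) mod 360) = 12.2°.
12.2° ≤ 17.4° ⇒ inside.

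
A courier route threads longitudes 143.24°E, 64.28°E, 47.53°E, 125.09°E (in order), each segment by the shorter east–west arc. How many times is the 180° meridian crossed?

0

Leg 1: +143.24° → +64.28°, shortest Δλ = -78.96° (west) — does not cross 180°.
Leg 2: +64.28° → +47.53°, shortest Δλ = -16.75° (west) — does not cross 180°.
Leg 3: +47.53° → +125.09°, shortest Δλ = 77.56° (east) — does not cross 180°.
Total crossings: 0.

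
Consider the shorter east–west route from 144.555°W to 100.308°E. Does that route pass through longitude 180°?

Yes

Naïve |100.308 − -144.555| = 244.863° > 180°, so the shorter arc goes the other way round — across 180°.
Signed shortest Δλ = ((100.308 − -144.555 + 180) mod 360) − 180 = -115.137°.
Going west by 115.137° from -144.555° passes through 180° before reaching +100.308°.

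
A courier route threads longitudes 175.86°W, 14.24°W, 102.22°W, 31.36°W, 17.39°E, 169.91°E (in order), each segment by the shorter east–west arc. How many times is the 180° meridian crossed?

Leg 1: -175.86° → -14.24°, shortest Δλ = 161.62° (east) — does not cross 180°.
Leg 2: -14.24° → -102.22°, shortest Δλ = -87.98° (west) — does not cross 180°.
Leg 3: -102.22° → -31.36°, shortest Δλ = 70.86° (east) — does not cross 180°.
Leg 4: -31.36° → +17.39°, shortest Δλ = 48.75° (east) — does not cross 180°.
Leg 5: +17.39° → +169.91°, shortest Δλ = 152.52° (east) — does not cross 180°.
Total crossings: 0.

0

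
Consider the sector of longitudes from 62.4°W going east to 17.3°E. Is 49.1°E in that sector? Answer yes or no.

No

Band width going east from -62.4° to +17.3°: ((17.3 − -62.4) mod 360) = 79.7°.
Offset of +49.1° east of the west edge: ((49.1 − -62.4) mod 360) = 111.5°.
111.5° > 79.7° ⇒ outside.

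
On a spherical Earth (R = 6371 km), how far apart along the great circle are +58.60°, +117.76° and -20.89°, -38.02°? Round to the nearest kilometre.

Δλ = -38.02 − 117.76 = -155.78°.
Δφ = -20.89 − 58.60 = -79.49°.
a = sin²(Δφ/2) + cos φ₁ · cos φ₂ · sin²(Δλ/2) = 0.874135.
c = 2·atan2(√a, √(1−a)) = 2.41625 rad → d = 6371·c ≈ 15393.91 km.

15394 km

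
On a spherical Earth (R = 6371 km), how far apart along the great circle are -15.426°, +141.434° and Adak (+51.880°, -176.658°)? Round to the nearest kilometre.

Δλ = -176.658 − 141.434 = -318.092°; wrapped into (−180°, 180°]: 41.908°.
Δφ = 51.880 − -15.426 = 67.306°.
a = sin²(Δφ/2) + cos φ₁ · cos φ₂ · sin²(Δλ/2) = 0.383200.
c = 2·atan2(√a, √(1−a)) = 1.33502 rad → d = 6371·c ≈ 8505.39 km.

8505 km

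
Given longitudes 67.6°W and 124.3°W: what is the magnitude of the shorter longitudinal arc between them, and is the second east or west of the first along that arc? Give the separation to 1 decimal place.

56.7° west

Raw difference: -124.3 − -67.6 = -56.7°.
Normalise into (−180°, 180°]: -56.7° stays -56.7°.
Negative ⇒ the second point lies to the west; separation 56.7°.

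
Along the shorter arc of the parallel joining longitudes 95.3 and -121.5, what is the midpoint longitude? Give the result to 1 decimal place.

+166.9°

Signed shortest Δλ from +95.3° to -121.5° is +143.2°.
Midpoint longitude = +95.3° + (+143.2°)/2 = +95.3° + 71.6° = +166.9°.
(The naïve average (+95.3 + -121.5)/2 = -13.1° is on the wrong side of the globe.)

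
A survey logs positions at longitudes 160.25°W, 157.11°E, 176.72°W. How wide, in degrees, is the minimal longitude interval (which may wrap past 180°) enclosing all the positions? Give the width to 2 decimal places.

42.64°

Sort the longitudes: -176.72°, -160.25°, +157.11°.
Eastward gaps between consecutive values (wrapping around): 16.47°, 317.36°, 26.17°.
Largest gap = 317.36° ⇒ minimal covering band is its complement: 360° − 317.36° = 42.64°.
Band runs from +157.11° eastward to -160.25°, crossing the antimeridian.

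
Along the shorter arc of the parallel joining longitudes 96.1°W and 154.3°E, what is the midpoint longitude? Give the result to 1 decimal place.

Signed shortest Δλ from -96.1° to +154.3° is -109.6°.
Midpoint longitude = -96.1° + (-109.6°)/2 = -96.1° − 54.8° = -150.9°.
(The naïve average (-96.1 + +154.3)/2 = 29.1° is on the wrong side of the globe.)

150.9°W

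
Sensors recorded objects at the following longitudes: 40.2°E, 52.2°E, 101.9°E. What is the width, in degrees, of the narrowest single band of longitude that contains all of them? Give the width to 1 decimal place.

Sort the longitudes: +40.2°, +52.2°, +101.9°.
Eastward gaps between consecutive values (wrapping around): 12.0°, 49.7°, 298.3°.
Largest gap = 298.3° ⇒ minimal covering band is its complement: 360° − 298.3° = 61.7°.
Band runs from +40.2° eastward to +101.9°.

61.7°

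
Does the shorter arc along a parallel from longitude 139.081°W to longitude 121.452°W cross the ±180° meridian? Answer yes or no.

No

Signed shortest Δλ = ((-121.452 − -139.081 + 180) mod 360) − 180 = 17.629°.
Going east by 17.629° from -139.081° reaches -121.452° without touching 180°.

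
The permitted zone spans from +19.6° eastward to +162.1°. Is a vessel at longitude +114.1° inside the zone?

Yes

Band width going east from +19.6° to +162.1°: ((162.1 − 19.6) mod 360) = 142.5°.
Offset of +114.1° east of the west edge: ((114.1 − 19.6) mod 360) = 94.5°.
94.5° ≤ 142.5° ⇒ inside.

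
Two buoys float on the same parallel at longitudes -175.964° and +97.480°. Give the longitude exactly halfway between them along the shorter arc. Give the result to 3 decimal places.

+140.758°

Signed shortest Δλ from -175.964° to +97.480° is -86.556°.
Midpoint longitude = -175.964° + (-86.556°)/2 = -175.964° − 43.278° = -219.242°.
Normalise into (−180°, 180°]: +140.758°.
(The naïve average (-175.964 + +97.480)/2 = -39.242° is on the wrong side of the globe.)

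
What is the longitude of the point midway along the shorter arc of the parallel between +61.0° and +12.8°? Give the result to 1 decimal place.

+36.9°

Signed shortest Δλ from +61.0° to +12.8° is -48.2°.
Midpoint longitude = +61.0° + (-48.2°)/2 = +61.0° − 24.1° = +36.9°.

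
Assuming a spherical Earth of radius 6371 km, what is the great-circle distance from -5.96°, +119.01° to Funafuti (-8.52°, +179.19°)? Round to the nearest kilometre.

Δλ = 179.19 − 119.01 = 60.18°.
Δφ = -8.52 − -5.96 = -2.56°.
a = sin²(Δφ/2) + cos φ₁ · cos φ₂ · sin²(Δλ/2) = 0.247743.
c = 2·atan2(√a, √(1−a)) = 1.04198 rad → d = 6371·c ≈ 6638.44 km.

6638 km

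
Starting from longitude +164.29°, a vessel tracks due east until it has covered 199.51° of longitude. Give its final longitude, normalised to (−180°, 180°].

Start at +164.29°; shift +199.51° → +363.80°.
+363.80° lies outside (−180°, 180°]; subtract 360° → +3.80°.

+3.80°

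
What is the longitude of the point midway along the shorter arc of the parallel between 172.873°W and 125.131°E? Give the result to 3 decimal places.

156.129°E

Signed shortest Δλ from -172.873° to +125.131° is -61.996°.
Midpoint longitude = -172.873° + (-61.996°)/2 = -172.873° − 30.998° = -203.871°.
Normalise into (−180°, 180°]: +156.129°.
(The naïve average (-172.873 + +125.131)/2 = -23.871° is on the wrong side of the globe.)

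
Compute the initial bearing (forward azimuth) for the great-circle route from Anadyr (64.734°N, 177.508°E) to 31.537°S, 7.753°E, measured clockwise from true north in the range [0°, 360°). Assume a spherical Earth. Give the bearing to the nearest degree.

344°

Δλ = 7.753 − 177.508 = -169.755°.
θ = atan2( sin Δλ · cos φ₂ , cos φ₁ · sin φ₂ − sin φ₁ · cos φ₂ · cos Δλ )
  = atan2(-0.15159, 0.53523) = -15.813° → normalised to [0°, 360°): 344.187°.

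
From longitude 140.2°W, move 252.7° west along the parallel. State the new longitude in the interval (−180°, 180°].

Start at -140.2°; shift −252.7° → -392.9°.
-392.9° lies outside (−180°, 180°]; add 360° → -32.9°.

32.9°W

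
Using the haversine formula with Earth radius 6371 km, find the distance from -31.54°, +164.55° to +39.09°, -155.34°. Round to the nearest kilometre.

Δλ = -155.34 − 164.55 = -319.89°; wrapped into (−180°, 180°]: 40.11°.
Δφ = 39.09 − -31.54 = 70.63°.
a = sin²(Δφ/2) + cos φ₁ · cos φ₂ · sin²(Δλ/2) = 0.411956.
c = 2·atan2(√a, √(1−a)) = 1.39378 rad → d = 6371·c ≈ 8879.80 km.

8880 km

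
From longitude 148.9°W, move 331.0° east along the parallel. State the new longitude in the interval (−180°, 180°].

177.9°W

Start at -148.9°; shift +331.0° → +182.1°.
+182.1° lies outside (−180°, 180°]; subtract 360° → -177.9°.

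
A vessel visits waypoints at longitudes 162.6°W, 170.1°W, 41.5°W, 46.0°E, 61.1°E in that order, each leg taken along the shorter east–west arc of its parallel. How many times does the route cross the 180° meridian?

Leg 1: -162.6° → -170.1°, shortest Δλ = -7.5° (west) — does not cross 180°.
Leg 2: -170.1° → -41.5°, shortest Δλ = 128.6° (east) — does not cross 180°.
Leg 3: -41.5° → +46.0°, shortest Δλ = 87.5° (east) — does not cross 180°.
Leg 4: +46.0° → +61.1°, shortest Δλ = 15.1° (east) — does not cross 180°.
Total crossings: 0.

0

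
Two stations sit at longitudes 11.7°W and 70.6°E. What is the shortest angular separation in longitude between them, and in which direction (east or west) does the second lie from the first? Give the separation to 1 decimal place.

82.3° east

Raw difference: 70.6 − -11.7 = 82.3°.
Normalise into (−180°, 180°]: 82.3° stays 82.3°.
Positive ⇒ the second point lies to the east; separation 82.3°.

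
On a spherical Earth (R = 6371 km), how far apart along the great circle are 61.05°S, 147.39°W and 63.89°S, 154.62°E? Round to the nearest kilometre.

Δλ = 154.62 − -147.39 = 302.01°; wrapped into (−180°, 180°]: -57.99°.
Δφ = -63.89 − -61.05 = -2.84°.
a = sin²(Δφ/2) + cos φ₁ · cos φ₂ · sin²(Δλ/2) = 0.050668.
c = 2·atan2(√a, √(1−a)) = 0.45408 rad → d = 6371·c ≈ 2892.96 km.

2893 km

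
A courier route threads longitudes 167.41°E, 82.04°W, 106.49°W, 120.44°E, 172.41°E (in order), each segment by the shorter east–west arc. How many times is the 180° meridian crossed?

Leg 1: +167.41° → -82.04°, shortest Δλ = 110.55° (east) — crosses 180°.
Leg 2: -82.04° → -106.49°, shortest Δλ = -24.45° (west) — does not cross 180°.
Leg 3: -106.49° → +120.44°, shortest Δλ = -133.07° (west) — crosses 180°.
Leg 4: +120.44° → +172.41°, shortest Δλ = 51.97° (east) — does not cross 180°.
Total crossings: 2.

2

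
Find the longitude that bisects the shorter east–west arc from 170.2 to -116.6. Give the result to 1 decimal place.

-153.2°

Signed shortest Δλ from +170.2° to -116.6° is +73.2°.
Midpoint longitude = +170.2° + (+73.2°)/2 = +170.2° + 36.6° = +206.8°.
Normalise into (−180°, 180°]: -153.2°.
(The naïve average (+170.2 + -116.6)/2 = 26.8° is on the wrong side of the globe.)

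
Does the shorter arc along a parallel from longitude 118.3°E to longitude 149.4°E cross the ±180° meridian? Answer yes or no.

No

Signed shortest Δλ = ((149.4 − 118.3 + 180) mod 360) − 180 = 31.1°.
Going east by 31.1° from +118.3° reaches +149.4° without touching 180°.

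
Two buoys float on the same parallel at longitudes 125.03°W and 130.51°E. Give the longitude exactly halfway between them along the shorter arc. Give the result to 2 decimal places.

177.26°W

Signed shortest Δλ from -125.03° to +130.51° is -104.46°.
Midpoint longitude = -125.03° + (-104.46°)/2 = -125.03° − 52.23° = -177.26°.
(The naïve average (-125.03 + +130.51)/2 = 2.74° is on the wrong side of the globe.)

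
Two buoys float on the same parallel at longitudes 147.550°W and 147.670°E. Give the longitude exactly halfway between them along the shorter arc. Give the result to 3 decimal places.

179.940°W

Signed shortest Δλ from -147.550° to +147.670° is -64.780°.
Midpoint longitude = -147.550° + (-64.780°)/2 = -147.550° − 32.390° = -179.940°.
(The naïve average (-147.550 + +147.670)/2 = 0.06° is on the wrong side of the globe.)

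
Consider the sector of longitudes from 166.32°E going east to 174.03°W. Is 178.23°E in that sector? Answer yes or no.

Yes

Band width going east from +166.32° to -174.03°: ((-174.03 − 166.32) mod 360) = 19.65°.
Offset of +178.23° east of the west edge: ((178.23 − 166.32) mod 360) = 11.91°.
11.91° ≤ 19.65° ⇒ inside.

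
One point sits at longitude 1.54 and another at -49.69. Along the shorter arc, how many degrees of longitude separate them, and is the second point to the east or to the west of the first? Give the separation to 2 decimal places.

51.23° west

Raw difference: -49.69 − 1.54 = -51.23°.
Normalise into (−180°, 180°]: -51.23° stays -51.23°.
Negative ⇒ the second point lies to the west; separation 51.23°.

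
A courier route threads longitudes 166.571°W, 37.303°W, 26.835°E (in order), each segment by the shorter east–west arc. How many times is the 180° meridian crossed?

0

Leg 1: -166.571° → -37.303°, shortest Δλ = 129.268° (east) — does not cross 180°.
Leg 2: -37.303° → +26.835°, shortest Δλ = 64.138° (east) — does not cross 180°.
Total crossings: 0.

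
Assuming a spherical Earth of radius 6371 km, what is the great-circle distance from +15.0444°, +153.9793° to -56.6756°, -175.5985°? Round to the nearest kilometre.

8459 km

Δλ = -175.5985 − 153.9793 = -329.5778°; wrapped into (−180°, 180°]: 30.4222°.
Δφ = -56.6756 − 15.0444 = -71.7200°.
a = sin²(Δφ/2) + cos φ₁ · cos φ₂ · sin²(Δλ/2) = 0.379693.
c = 2·atan2(√a, √(1−a)) = 1.32780 rad → d = 6371·c ≈ 8459.40 km.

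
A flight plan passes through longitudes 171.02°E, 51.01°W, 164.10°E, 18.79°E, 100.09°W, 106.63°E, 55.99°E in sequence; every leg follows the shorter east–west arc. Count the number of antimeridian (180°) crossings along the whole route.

3

Leg 1: +171.02° → -51.01°, shortest Δλ = 137.97° (east) — crosses 180°.
Leg 2: -51.01° → +164.10°, shortest Δλ = -144.89° (west) — crosses 180°.
Leg 3: +164.10° → +18.79°, shortest Δλ = -145.31° (west) — does not cross 180°.
Leg 4: +18.79° → -100.09°, shortest Δλ = -118.88° (west) — does not cross 180°.
Leg 5: -100.09° → +106.63°, shortest Δλ = -153.28° (west) — crosses 180°.
Leg 6: +106.63° → +55.99°, shortest Δλ = -50.64° (west) — does not cross 180°.
Total crossings: 3.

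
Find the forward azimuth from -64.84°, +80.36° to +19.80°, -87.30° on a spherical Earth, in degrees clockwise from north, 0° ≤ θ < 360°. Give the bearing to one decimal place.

196.3°

Δλ = -87.30 − 80.36 = -167.66°.
θ = atan2( sin Δλ · cos φ₂ , cos φ₁ · sin φ₂ − sin φ₁ · cos φ₂ · cos Δλ )
  = atan2(-0.20108, -0.68793) = -163.707° → normalised to [0°, 360°): 196.293°.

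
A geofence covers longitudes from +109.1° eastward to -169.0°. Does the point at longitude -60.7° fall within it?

No

Band width going east from +109.1° to -169.0°: ((-169.0 − 109.1) mod 360) = 81.9°.
Offset of -60.7° east of the west edge: ((-60.7 − 109.1) mod 360) = 190.2°.
190.2° > 81.9° ⇒ outside.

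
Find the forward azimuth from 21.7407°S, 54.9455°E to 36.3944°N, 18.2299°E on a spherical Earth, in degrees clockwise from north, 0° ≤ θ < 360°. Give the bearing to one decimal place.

Δλ = 18.2299 − 54.9455 = -36.7156°.
θ = atan2( sin Δλ · cos φ₂ , cos φ₁ · sin φ₂ − sin φ₁ · cos φ₂ · cos Δλ )
  = atan2(-0.48124, 0.79014) = -31.343° → normalised to [0°, 360°): 328.657°.

328.7°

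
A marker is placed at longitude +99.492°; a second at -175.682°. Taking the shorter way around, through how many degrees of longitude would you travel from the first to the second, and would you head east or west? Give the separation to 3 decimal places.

Raw difference: -175.682 − 99.492 = -275.174°.
Normalise into (−180°, 180°]: -275.174° + 360° = 84.826°.
Positive ⇒ the second point lies to the east; separation 84.826°.

84.826° east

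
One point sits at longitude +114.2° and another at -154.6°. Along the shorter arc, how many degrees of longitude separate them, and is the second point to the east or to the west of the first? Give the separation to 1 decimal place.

Raw difference: -154.6 − 114.2 = -268.8°.
Normalise into (−180°, 180°]: -268.8° + 360° = 91.2°.
Positive ⇒ the second point lies to the east; separation 91.2°.

91.2° east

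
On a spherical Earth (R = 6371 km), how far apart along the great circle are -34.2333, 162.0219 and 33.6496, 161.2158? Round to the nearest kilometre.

Δλ = 161.2158 − 162.0219 = -0.8061°.
Δφ = 33.6496 − -34.2333 = 67.8829°.
a = sin²(Δφ/2) + cos φ₁ · cos φ₂ · sin²(Δλ/2) = 0.311784.
c = 2·atan2(√a, √(1−a)) = 1.18485 rad → d = 6371·c ≈ 7548.70 km.

7549 km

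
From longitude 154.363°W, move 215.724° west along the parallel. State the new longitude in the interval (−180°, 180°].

Start at -154.363°; shift −215.724° → -370.087°.
-370.087° lies outside (−180°, 180°]; add 360° → -10.087°.

10.087°W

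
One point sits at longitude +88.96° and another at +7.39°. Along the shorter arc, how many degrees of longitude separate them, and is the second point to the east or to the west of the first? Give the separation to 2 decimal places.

81.57° west

Raw difference: 7.39 − 88.96 = -81.57°.
Normalise into (−180°, 180°]: -81.57° stays -81.57°.
Negative ⇒ the second point lies to the west; separation 81.57°.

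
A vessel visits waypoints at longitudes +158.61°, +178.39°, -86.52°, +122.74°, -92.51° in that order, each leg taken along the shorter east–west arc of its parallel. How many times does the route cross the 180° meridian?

Leg 1: +158.61° → +178.39°, shortest Δλ = 19.78° (east) — does not cross 180°.
Leg 2: +178.39° → -86.52°, shortest Δλ = 95.09° (east) — crosses 180°.
Leg 3: -86.52° → +122.74°, shortest Δλ = -150.74° (west) — crosses 180°.
Leg 4: +122.74° → -92.51°, shortest Δλ = 144.75° (east) — crosses 180°.
Total crossings: 3.

3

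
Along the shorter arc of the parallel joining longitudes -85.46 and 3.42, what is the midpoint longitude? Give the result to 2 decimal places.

Signed shortest Δλ from -85.46° to +3.42° is +88.88°.
Midpoint longitude = -85.46° + (+88.88°)/2 = -85.46° + 44.44° = -41.02°.

-41.02°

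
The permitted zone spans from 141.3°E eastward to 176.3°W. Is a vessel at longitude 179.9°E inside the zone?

Yes

Band width going east from +141.3° to -176.3°: ((-176.3 − 141.3) mod 360) = 42.4°.
Offset of +179.9° east of the west edge: ((179.9 − 141.3) mod 360) = 38.6°.
38.6° ≤ 42.4° ⇒ inside.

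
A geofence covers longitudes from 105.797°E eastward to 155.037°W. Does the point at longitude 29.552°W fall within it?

No

Band width going east from +105.797° to -155.037°: ((-155.037 − 105.797) mod 360) = 99.166°.
Offset of -29.552° east of the west edge: ((-29.552 − 105.797) mod 360) = 224.651°.
224.651° > 99.166° ⇒ outside.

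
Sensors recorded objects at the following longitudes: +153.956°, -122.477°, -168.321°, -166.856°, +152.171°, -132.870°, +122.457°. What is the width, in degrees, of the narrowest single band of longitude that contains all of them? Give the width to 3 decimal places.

Sort the longitudes: -168.321°, -166.856°, -132.870°, -122.477°, +122.457°, +152.171°, +153.956°.
Eastward gaps between consecutive values (wrapping around): 1.465°, 33.986°, 10.393°, 244.934°, 29.714°, 1.785°, 37.723°.
Largest gap = 244.934° ⇒ minimal covering band is its complement: 360° − 244.934° = 115.066°.
Band runs from +122.457° eastward to -122.477°, crossing the antimeridian.

115.066°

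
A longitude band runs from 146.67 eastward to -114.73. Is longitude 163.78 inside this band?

Yes

Band width going east from +146.67° to -114.73°: ((-114.73 − 146.67) mod 360) = 98.60°.
Offset of +163.78° east of the west edge: ((163.78 − 146.67) mod 360) = 17.11°.
17.11° ≤ 98.60° ⇒ inside.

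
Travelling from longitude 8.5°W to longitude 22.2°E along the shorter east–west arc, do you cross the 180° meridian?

No

Signed shortest Δλ = ((22.2 − -8.5 + 180) mod 360) − 180 = 30.7°.
Going east by 30.7° from -8.5° reaches +22.2° without touching 180°.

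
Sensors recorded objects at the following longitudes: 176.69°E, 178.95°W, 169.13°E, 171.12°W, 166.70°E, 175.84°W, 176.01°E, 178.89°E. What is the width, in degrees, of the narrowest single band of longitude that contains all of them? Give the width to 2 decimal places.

Sort the longitudes: -178.95°, -175.84°, -171.12°, +166.70°, +169.13°, +176.01°, +176.69°, +178.89°.
Eastward gaps between consecutive values (wrapping around): 3.11°, 4.72°, 337.82°, 2.43°, 6.88°, 0.68°, 2.20°, 2.16°.
Largest gap = 337.82° ⇒ minimal covering band is its complement: 360° − 337.82° = 22.18°.
Band runs from +166.70° eastward to -171.12°, crossing the antimeridian.

22.18°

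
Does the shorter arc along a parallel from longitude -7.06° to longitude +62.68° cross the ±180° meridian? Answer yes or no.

Signed shortest Δλ = ((62.68 − -7.06 + 180) mod 360) − 180 = 69.74°.
Going east by 69.74° from -7.06° reaches +62.68° without touching 180°.

No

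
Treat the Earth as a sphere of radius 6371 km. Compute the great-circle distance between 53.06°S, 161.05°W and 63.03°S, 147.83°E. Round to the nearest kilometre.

Δλ = 147.83 − -161.05 = 308.88°; wrapped into (−180°, 180°]: -51.12°.
Δφ = -63.03 − -53.06 = -9.97°.
a = sin²(Δφ/2) + cos φ₁ · cos φ₂ · sin²(Δλ/2) = 0.058289.
c = 2·atan2(√a, √(1−a)) = 0.48768 rad → d = 6371·c ≈ 3107.00 km.

3107 km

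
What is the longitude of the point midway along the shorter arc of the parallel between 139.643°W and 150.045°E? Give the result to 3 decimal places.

174.799°W

Signed shortest Δλ from -139.643° to +150.045° is -70.312°.
Midpoint longitude = -139.643° + (-70.312°)/2 = -139.643° − 35.156° = -174.799°.
(The naïve average (-139.643 + +150.045)/2 = 5.201° is on the wrong side of the globe.)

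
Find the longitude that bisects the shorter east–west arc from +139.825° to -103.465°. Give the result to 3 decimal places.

Signed shortest Δλ from +139.825° to -103.465° is +116.710°.
Midpoint longitude = +139.825° + (+116.710°)/2 = +139.825° + 58.355° = +198.180°.
Normalise into (−180°, 180°]: -161.820°.
(The naïve average (+139.825 + -103.465)/2 = 18.18° is on the wrong side of the globe.)

-161.820°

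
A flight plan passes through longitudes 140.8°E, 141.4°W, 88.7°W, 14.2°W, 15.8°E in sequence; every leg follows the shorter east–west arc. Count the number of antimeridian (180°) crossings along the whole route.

Leg 1: +140.8° → -141.4°, shortest Δλ = 77.8° (east) — crosses 180°.
Leg 2: -141.4° → -88.7°, shortest Δλ = 52.7° (east) — does not cross 180°.
Leg 3: -88.7° → -14.2°, shortest Δλ = 74.5° (east) — does not cross 180°.
Leg 4: -14.2° → +15.8°, shortest Δλ = 30.0° (east) — does not cross 180°.
Total crossings: 1.

1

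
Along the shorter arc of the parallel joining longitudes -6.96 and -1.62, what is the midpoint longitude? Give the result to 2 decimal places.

Signed shortest Δλ from -6.96° to -1.62° is +5.34°.
Midpoint longitude = -6.96° + (+5.34°)/2 = -6.96° + 2.67° = -4.29°.

-4.29°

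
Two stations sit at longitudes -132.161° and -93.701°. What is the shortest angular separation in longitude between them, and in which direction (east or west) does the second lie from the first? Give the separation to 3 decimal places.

Raw difference: -93.701 − -132.161 = 38.46°.
Normalise into (−180°, 180°]: 38.46° stays 38.46°.
Positive ⇒ the second point lies to the east; separation 38.460°.

38.460° east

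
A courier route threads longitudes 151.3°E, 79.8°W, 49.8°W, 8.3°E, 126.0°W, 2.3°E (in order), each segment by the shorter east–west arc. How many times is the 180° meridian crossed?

Leg 1: +151.3° → -79.8°, shortest Δλ = 128.9° (east) — crosses 180°.
Leg 2: -79.8° → -49.8°, shortest Δλ = 30.0° (east) — does not cross 180°.
Leg 3: -49.8° → +8.3°, shortest Δλ = 58.1° (east) — does not cross 180°.
Leg 4: +8.3° → -126.0°, shortest Δλ = -134.3° (west) — does not cross 180°.
Leg 5: -126.0° → +2.3°, shortest Δλ = 128.3° (east) — does not cross 180°.
Total crossings: 1.

1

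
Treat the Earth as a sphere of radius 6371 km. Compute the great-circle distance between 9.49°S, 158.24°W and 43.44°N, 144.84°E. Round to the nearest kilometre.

8216 km

Δλ = 144.84 − -158.24 = 303.08°; wrapped into (−180°, 180°]: -56.92°.
Δφ = 43.44 − -9.49 = 52.93°.
a = sin²(Δφ/2) + cos φ₁ · cos φ₂ · sin²(Δλ/2) = 0.361241.
c = 2·atan2(√a, √(1−a)) = 1.28959 rad → d = 6371·c ≈ 8215.96 km.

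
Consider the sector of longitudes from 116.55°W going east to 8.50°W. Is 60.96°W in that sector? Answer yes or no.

Band width going east from -116.55° to -8.50°: ((-8.50 − -116.55) mod 360) = 108.05°.
Offset of -60.96° east of the west edge: ((-60.96 − -116.55) mod 360) = 55.59°.
55.59° ≤ 108.05° ⇒ inside.

Yes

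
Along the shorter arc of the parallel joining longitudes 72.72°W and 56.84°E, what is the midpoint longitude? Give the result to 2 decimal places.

7.94°W

Signed shortest Δλ from -72.72° to +56.84° is +129.56°.
Midpoint longitude = -72.72° + (+129.56°)/2 = -72.72° + 64.78° = -7.94°.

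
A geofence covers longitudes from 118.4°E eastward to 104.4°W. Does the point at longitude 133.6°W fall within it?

Yes

Band width going east from +118.4° to -104.4°: ((-104.4 − 118.4) mod 360) = 137.2°.
Offset of -133.6° east of the west edge: ((-133.6 − 118.4) mod 360) = 108.0°.
108.0° ≤ 137.2° ⇒ inside.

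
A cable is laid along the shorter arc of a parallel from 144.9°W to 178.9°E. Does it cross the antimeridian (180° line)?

Yes

Naïve |178.9 − -144.9| = 323.8° > 180°, so the shorter arc goes the other way round — across 180°.
Signed shortest Δλ = ((178.9 − -144.9 + 180) mod 360) − 180 = -36.2°.
Going west by 36.2° from -144.9° passes through 180° before reaching +178.9°.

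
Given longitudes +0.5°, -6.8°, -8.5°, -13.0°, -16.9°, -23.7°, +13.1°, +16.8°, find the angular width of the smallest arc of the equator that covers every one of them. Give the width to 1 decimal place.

40.5°

Sort the longitudes: -23.7°, -16.9°, -13.0°, -8.5°, -6.8°, +0.5°, +13.1°, +16.8°.
Eastward gaps between consecutive values (wrapping around): 6.8°, 3.9°, 4.5°, 1.7°, 7.3°, 12.6°, 3.7°, 319.5°.
Largest gap = 319.5° ⇒ minimal covering band is its complement: 360° − 319.5° = 40.5°.
Band runs from -23.7° eastward to +16.8°.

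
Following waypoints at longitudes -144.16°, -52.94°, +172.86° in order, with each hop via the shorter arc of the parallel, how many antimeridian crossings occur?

Leg 1: -144.16° → -52.94°, shortest Δλ = 91.22° (east) — does not cross 180°.
Leg 2: -52.94° → +172.86°, shortest Δλ = -134.2° (west) — crosses 180°.
Total crossings: 1.

1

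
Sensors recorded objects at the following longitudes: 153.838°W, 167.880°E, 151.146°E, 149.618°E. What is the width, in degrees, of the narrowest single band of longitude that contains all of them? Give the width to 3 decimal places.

Sort the longitudes: -153.838°, +149.618°, +151.146°, +167.880°.
Eastward gaps between consecutive values (wrapping around): 303.456°, 1.528°, 16.734°, 38.282°.
Largest gap = 303.456° ⇒ minimal covering band is its complement: 360° − 303.456° = 56.544°.
Band runs from +149.618° eastward to -153.838°, crossing the antimeridian.

56.544°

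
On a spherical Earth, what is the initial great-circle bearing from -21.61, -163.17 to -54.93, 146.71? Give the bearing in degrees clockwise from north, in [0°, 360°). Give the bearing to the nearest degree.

215°

Δλ = 146.71 − -163.17 = 309.88°; wrapped into (−180°, 180°]: -50.12°.
θ = atan2( sin Δλ · cos φ₂ , cos φ₁ · sin φ₂ − sin φ₁ · cos φ₂ · cos Δλ )
  = atan2(-0.44092, -0.62524) = -144.808° → normalised to [0°, 360°): 215.192°.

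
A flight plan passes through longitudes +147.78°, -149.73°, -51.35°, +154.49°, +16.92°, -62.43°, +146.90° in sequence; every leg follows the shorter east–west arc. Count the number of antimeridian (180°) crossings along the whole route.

3

Leg 1: +147.78° → -149.73°, shortest Δλ = 62.49° (east) — crosses 180°.
Leg 2: -149.73° → -51.35°, shortest Δλ = 98.38° (east) — does not cross 180°.
Leg 3: -51.35° → +154.49°, shortest Δλ = -154.16° (west) — crosses 180°.
Leg 4: +154.49° → +16.92°, shortest Δλ = -137.57° (west) — does not cross 180°.
Leg 5: +16.92° → -62.43°, shortest Δλ = -79.35° (west) — does not cross 180°.
Leg 6: -62.43° → +146.90°, shortest Δλ = -150.67° (west) — crosses 180°.
Total crossings: 3.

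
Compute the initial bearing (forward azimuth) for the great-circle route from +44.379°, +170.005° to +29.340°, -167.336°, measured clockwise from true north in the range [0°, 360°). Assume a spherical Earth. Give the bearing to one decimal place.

Δλ = -167.336 − 170.005 = -337.341°; wrapped into (−180°, 180°]: 22.659°.
θ = atan2( sin Δλ · cos φ₂ , cos φ₁ · sin φ₂ − sin φ₁ · cos φ₂ · cos Δλ )
  = atan2(0.33583, -0.21242) = 122.314° → normalised to [0°, 360°): 122.314°.

122.3°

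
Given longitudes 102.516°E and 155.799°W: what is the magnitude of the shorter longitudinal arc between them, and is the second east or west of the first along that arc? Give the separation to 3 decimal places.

101.685° east

Raw difference: -155.799 − 102.516 = -258.315°.
Normalise into (−180°, 180°]: -258.315° + 360° = 101.685°.
Positive ⇒ the second point lies to the east; separation 101.685°.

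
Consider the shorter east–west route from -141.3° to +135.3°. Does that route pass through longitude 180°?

Yes

Naïve |135.3 − -141.3| = 276.6° > 180°, so the shorter arc goes the other way round — across 180°.
Signed shortest Δλ = ((135.3 − -141.3 + 180) mod 360) − 180 = -83.4°.
Going west by 83.4° from -141.3° passes through 180° before reaching +135.3°.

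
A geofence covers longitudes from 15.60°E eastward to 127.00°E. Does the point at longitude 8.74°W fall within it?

Band width going east from +15.60° to +127.00°: ((127.00 − 15.60) mod 360) = 111.40°.
Offset of -8.74° east of the west edge: ((-8.74 − 15.60) mod 360) = 335.66°.
335.66° > 111.40° ⇒ outside.

No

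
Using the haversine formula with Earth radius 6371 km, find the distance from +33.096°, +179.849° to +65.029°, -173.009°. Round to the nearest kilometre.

Δλ = -173.009 − 179.849 = -352.858°; wrapped into (−180°, 180°]: 7.142°.
Δφ = 65.029 − 33.096 = 31.933°.
a = sin²(Δφ/2) + cos φ₁ · cos φ₂ · sin²(Δλ/2) = 0.077038.
c = 2·atan2(√a, √(1−a)) = 0.56250 rad → d = 6371·c ≈ 3583.70 km.

3584 km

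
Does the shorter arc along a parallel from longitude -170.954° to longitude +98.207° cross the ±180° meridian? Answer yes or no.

Yes

Naïve |98.207 − -170.954| = 269.161° > 180°, so the shorter arc goes the other way round — across 180°.
Signed shortest Δλ = ((98.207 − -170.954 + 180) mod 360) − 180 = -90.839°.
Going west by 90.839° from -170.954° passes through 180° before reaching +98.207°.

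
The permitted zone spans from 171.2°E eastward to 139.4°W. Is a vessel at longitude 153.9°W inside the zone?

Band width going east from +171.2° to -139.4°: ((-139.4 − 171.2) mod 360) = 49.4°.
Offset of -153.9° east of the west edge: ((-153.9 − 171.2) mod 360) = 34.9°.
34.9° ≤ 49.4° ⇒ inside.

Yes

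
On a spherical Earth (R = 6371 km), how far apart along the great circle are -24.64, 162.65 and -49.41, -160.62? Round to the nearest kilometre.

4199 km

Δλ = -160.62 − 162.65 = -323.27°; wrapped into (−180°, 180°]: 36.73°.
Δφ = -49.41 − -24.64 = -24.77°.
a = sin²(Δφ/2) + cos φ₁ · cos φ₂ · sin²(Δλ/2) = 0.104709.
c = 2·atan2(√a, √(1−a)) = 0.65904 rad → d = 6371·c ≈ 4198.72 km.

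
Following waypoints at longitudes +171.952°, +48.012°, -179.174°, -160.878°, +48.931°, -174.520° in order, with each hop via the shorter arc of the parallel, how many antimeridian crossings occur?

3

Leg 1: +171.952° → +48.012°, shortest Δλ = -123.94° (west) — does not cross 180°.
Leg 2: +48.012° → -179.174°, shortest Δλ = 132.814° (east) — crosses 180°.
Leg 3: -179.174° → -160.878°, shortest Δλ = 18.296° (east) — does not cross 180°.
Leg 4: -160.878° → +48.931°, shortest Δλ = -150.191° (west) — crosses 180°.
Leg 5: +48.931° → -174.520°, shortest Δλ = 136.549° (east) — crosses 180°.
Total crossings: 3.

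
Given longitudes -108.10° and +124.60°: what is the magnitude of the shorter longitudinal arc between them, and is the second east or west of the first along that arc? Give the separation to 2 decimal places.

127.30° west

Raw difference: 124.60 − -108.10 = 232.7°.
Normalise into (−180°, 180°]: 232.7° − 360° = -127.3°.
Negative ⇒ the second point lies to the west; separation 127.30°.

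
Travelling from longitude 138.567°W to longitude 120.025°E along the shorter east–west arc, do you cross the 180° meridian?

Naïve |120.025 − -138.567| = 258.592° > 180°, so the shorter arc goes the other way round — across 180°.
Signed shortest Δλ = ((120.025 − -138.567 + 180) mod 360) − 180 = -101.408°.
Going west by 101.408° from -138.567° passes through 180° before reaching +120.025°.

Yes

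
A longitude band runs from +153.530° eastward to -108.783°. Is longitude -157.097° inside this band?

Band width going east from +153.530° to -108.783°: ((-108.783 − 153.530) mod 360) = 97.687°.
Offset of -157.097° east of the west edge: ((-157.097 − 153.530) mod 360) = 49.373°.
49.373° ≤ 97.687° ⇒ inside.

Yes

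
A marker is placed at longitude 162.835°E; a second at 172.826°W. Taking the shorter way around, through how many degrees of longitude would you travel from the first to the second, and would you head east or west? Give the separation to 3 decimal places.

Raw difference: -172.826 − 162.835 = -335.661°.
Normalise into (−180°, 180°]: -335.661° + 360° = 24.339°.
Positive ⇒ the second point lies to the east; separation 24.339°.

24.339° east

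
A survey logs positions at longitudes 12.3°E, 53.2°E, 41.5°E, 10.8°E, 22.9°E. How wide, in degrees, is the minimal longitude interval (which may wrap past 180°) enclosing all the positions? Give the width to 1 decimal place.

Sort the longitudes: +10.8°, +12.3°, +22.9°, +41.5°, +53.2°.
Eastward gaps between consecutive values (wrapping around): 1.5°, 10.6°, 18.6°, 11.7°, 317.6°.
Largest gap = 317.6° ⇒ minimal covering band is its complement: 360° − 317.6° = 42.4°.
Band runs from +10.8° eastward to +53.2°.

42.4°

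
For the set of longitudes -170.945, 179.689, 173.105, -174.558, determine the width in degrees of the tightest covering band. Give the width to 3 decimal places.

Sort the longitudes: -174.558°, -170.945°, +173.105°, +179.689°.
Eastward gaps between consecutive values (wrapping around): 3.613°, 344.050°, 6.584°, 5.753°.
Largest gap = 344.050° ⇒ minimal covering band is its complement: 360° − 344.050° = 15.950°.
Band runs from +173.105° eastward to -170.945°, crossing the antimeridian.

15.950°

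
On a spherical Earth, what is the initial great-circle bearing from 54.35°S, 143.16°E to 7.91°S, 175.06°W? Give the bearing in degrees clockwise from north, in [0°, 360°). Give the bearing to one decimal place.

Δλ = -175.06 − 143.16 = -318.22°; wrapped into (−180°, 180°]: 41.78°.
θ = atan2( sin Δλ · cos φ₂ , cos φ₁ · sin φ₂ − sin φ₁ · cos φ₂ · cos Δλ )
  = atan2(0.65993, 0.51998) = 51.764° → normalised to [0°, 360°): 51.764°.

51.8°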